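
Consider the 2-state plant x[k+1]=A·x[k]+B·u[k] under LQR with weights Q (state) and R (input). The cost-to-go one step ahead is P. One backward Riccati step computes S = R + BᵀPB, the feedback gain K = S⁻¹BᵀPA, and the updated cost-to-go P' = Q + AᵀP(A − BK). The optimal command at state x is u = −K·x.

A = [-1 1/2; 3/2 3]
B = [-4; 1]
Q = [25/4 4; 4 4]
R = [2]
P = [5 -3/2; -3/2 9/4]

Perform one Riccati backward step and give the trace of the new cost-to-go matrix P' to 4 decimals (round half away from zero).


27.8539

BᵀP = [-21.5000 8.2500]
S = R + BᵀPB = [2] + [94.2500] = [96.2500]
BᵀPA = [33.8750 14.0000]
K = S⁻¹·BᵀPA = [0.3519 0.1455]
A−BK = [0.4078 1.0818; 1.1481 2.8545]
AᵀP(A−BK) = [2.6403 6.0727; 6.0727 14.9636]
P' = Q + AᵀP(A−BK) = [8.8903 10.0727; 10.0727 18.9636]
tr(P') = 27.8539


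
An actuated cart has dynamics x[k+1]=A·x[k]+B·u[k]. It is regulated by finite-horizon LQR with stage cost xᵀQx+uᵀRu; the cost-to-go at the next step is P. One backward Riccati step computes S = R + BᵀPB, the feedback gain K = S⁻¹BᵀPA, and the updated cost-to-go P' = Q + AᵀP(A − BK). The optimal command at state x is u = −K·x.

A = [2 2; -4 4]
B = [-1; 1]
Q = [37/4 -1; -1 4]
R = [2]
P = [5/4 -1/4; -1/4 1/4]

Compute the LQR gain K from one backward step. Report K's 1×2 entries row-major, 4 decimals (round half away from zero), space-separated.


-1.2500 -0.2500

BᵀP = [-1.5000 0.5000]
S = R + BᵀPB = [2] + [2.0000] = [4.0000]
BᵀPA = [-5.0000 -1.0000]
K = S⁻¹·BᵀPA = [-1.2500 -0.2500]
A−BK = [0.7500 1.7500; -2.7500 4.2500]
AᵀP(A−BK) = [6.7500 -0.2500; -0.2500 4.7500]
P' = Q + AᵀP(A−BK) = [16.0000 -1.2500; -1.2500 8.7500]
tr(P') = 24.7500


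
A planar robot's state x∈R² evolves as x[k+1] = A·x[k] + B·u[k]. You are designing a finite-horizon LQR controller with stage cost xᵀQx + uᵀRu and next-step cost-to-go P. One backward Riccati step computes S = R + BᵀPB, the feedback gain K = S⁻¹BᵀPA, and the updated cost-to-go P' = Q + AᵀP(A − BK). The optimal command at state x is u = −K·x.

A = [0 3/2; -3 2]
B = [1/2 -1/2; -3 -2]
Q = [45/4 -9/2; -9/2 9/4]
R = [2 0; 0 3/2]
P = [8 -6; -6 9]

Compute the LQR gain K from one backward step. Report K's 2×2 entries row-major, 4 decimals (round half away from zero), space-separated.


0.6257 0.3233 0.5214 -1.2306

BᵀP = [22.0000 -30.0000; 8.0000 -15.0000]
S = R + BᵀPB = [2 0; 0 3/2] + [101.0000 49.0000; 49.0000 26.0000] = [103.0000 49.0000; 49.0000 27.5000]
BᵀPA = [90.0000 -27.0000; 45.0000 -18.0000]
K = S⁻¹·BᵀPA = [0.6257 0.3233; 0.5214 -1.2306]
A−BK = [-0.0521 0.7231; -0.0800 0.5087]
AᵀP(A−BK) = [1.2202 -0.7196; -0.7196 4.5782]
P' = Q + AᵀP(A−BK) = [12.4702 -5.2196; -5.2196 6.8282]
tr(P') = 19.2984


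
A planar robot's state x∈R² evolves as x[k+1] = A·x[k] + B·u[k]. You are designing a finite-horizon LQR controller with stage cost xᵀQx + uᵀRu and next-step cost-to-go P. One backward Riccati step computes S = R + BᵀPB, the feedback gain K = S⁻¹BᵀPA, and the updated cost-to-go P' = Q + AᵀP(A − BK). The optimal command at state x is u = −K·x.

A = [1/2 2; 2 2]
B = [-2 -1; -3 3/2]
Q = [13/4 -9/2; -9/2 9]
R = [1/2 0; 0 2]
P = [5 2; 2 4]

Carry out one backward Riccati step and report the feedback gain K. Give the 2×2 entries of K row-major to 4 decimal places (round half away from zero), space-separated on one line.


-0.4642 -0.8205 0.3286 -0.2564

BᵀP = [-16.0000 -16.0000; -2.0000 4.0000]
S = R + BᵀPB = [1/2 0; 0 2] + [80.0000 -8.0000; -8.0000 8.0000] = [80.5000 -8.0000; -8.0000 10.0000]
BᵀPA = [-40.0000 -64.0000; 7.0000 4.0000]
K = S⁻¹·BᵀPA = [-0.4642 -0.8205; 0.3286 -0.2564]
A−BK = [-0.0999 0.1026; 0.1144 -0.0769]
AᵀP(A−BK) = [0.3802 -0.0256; -0.0256 0.5128]
P' = Q + AᵀP(A−BK) = [3.6302 -4.5256; -4.5256 9.5128]
tr(P') = 13.1430


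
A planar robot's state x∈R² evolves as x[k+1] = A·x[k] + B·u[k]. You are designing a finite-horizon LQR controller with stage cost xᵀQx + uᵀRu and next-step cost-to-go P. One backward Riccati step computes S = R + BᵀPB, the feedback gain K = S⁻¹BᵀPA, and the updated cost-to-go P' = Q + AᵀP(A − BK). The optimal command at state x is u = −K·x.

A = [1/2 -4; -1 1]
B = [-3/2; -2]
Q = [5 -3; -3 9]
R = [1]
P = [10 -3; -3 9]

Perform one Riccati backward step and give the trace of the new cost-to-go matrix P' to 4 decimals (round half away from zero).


BᵀP = [-9.0000 -13.5000]
S = R + BᵀPB = [1] + [40.5000] = [41.5000]
BᵀPA = [9.0000 22.5000]
K = S⁻¹·BᵀPA = [0.2169 0.5422]
A−BK = [0.8253 -3.1867; -0.5663 2.0843]
AᵀP(A−BK) = [12.5482 -47.3795; -47.3795 180.8012]
P' = Q + AᵀP(A−BK) = [17.5482 -50.3795; -50.3795 189.8012]
tr(P') = 207.3494

207.3494


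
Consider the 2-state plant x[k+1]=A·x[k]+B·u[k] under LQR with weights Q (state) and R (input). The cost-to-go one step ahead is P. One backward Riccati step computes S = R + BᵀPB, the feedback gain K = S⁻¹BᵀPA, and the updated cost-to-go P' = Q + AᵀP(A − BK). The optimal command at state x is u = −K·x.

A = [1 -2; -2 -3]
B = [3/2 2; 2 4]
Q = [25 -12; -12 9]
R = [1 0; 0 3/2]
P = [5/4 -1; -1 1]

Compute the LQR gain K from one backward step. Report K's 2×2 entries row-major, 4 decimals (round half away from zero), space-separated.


0.2652 -0.3297 -0.9176 -0.3728

BᵀP = [-0.1250 0.5000; -1.5000 2.0000]
S = R + BᵀPB = [1 0; 0 3/2] + [0.8125 1.7500; 1.7500 5.0000] = [1.8125 1.7500; 1.7500 6.5000]
BᵀPA = [-1.1250 -1.2500; -5.5000 -3.0000]
K = S⁻¹·BᵀPA = [0.2652 -0.3297; -0.9176 -0.3728]
A−BK = [2.4373 -0.7599; 1.1398 -0.8495]
AᵀP(A−BK) = [4.5018 0.0789; 0.0789 0.4695]
P' = Q + AᵀP(A−BK) = [29.5018 -11.9211; -11.9211 9.4695]
tr(P') = 38.9713


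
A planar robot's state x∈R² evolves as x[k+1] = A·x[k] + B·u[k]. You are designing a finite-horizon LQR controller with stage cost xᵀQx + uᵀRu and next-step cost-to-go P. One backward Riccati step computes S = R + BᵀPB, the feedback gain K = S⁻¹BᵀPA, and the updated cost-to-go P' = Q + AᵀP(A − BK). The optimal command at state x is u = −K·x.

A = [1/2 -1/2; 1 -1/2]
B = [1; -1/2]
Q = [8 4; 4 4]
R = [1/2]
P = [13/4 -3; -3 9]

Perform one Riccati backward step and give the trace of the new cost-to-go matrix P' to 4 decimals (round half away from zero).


17.2465

BᵀP = [4.7500 -7.5000]
S = R + BᵀPB = [1/2] + [8.5000] = [9.0000]
BᵀPA = [-5.1250 1.3750]
K = S⁻¹·BᵀPA = [-0.5694 0.1528]
A−BK = [1.0694 -0.6528; 0.7153 -0.4236]
AᵀP(A−BK) = [3.8941 -2.2795; -2.2795 1.3524]
P' = Q + AᵀP(A−BK) = [11.8941 1.7205; 1.7205 5.3524]
tr(P') = 17.2465


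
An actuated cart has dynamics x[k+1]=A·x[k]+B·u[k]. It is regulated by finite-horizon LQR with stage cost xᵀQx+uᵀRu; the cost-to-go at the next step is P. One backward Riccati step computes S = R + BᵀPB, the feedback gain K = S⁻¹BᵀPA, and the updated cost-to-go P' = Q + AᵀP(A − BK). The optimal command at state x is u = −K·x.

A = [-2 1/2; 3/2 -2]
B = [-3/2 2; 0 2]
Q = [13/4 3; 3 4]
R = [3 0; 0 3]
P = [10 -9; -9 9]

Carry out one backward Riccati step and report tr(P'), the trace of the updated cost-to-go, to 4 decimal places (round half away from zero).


30.3440

BᵀP = [-15.0000 13.5000; 2.0000 0.0000]
S = R + BᵀPB = [3 0; 0 3] + [22.5000 -3.0000; -3.0000 4.0000] = [25.5000 -3.0000; -3.0000 7.0000]
BᵀPA = [50.2500 -34.5000; -4.0000 1.0000]
K = S⁻¹·BᵀPA = [2.0044 -1.4071; 0.2876 -0.4602]
A−BK = [0.4314 -0.6903; 0.9248 -1.0796]
AᵀP(A−BK) = [14.6781 -10.8850; -10.8850 8.4159]
P' = Q + AᵀP(A−BK) = [17.9281 -7.8850; -7.8850 12.4159]
tr(P') = 30.3440


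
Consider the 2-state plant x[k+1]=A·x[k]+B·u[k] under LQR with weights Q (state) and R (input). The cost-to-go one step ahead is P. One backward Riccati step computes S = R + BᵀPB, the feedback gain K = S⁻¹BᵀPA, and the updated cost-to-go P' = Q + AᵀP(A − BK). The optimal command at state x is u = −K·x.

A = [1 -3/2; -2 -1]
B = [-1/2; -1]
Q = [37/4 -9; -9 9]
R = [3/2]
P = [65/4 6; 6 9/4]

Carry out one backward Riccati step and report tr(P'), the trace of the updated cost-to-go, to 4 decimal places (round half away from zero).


BᵀP = [-14.1250 -5.2500]
S = R + BᵀPB = [3/2] + [12.3125] = [13.8125]
BᵀPA = [-3.6250 26.4375]
K = S⁻¹·BᵀPA = [-0.2624 1.9140]
A−BK = [0.8688 -0.5430; -2.2624 0.9140]
AᵀP(A−BK) = [0.2986 -0.9367; -0.9367 6.2104]
P' = Q + AᵀP(A−BK) = [9.5486 -9.9367; -9.9367 15.2104]
tr(P') = 24.7590

24.7590


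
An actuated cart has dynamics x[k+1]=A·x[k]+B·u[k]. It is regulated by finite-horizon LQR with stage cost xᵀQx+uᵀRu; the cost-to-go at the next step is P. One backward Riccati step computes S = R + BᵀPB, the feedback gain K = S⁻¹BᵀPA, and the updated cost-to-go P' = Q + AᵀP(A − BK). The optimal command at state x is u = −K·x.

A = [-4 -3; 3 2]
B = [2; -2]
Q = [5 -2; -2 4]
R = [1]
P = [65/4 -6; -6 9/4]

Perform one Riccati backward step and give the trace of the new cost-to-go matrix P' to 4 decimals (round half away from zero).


14.3333

BᵀP = [44.5000 -16.5000]
S = R + BᵀPB = [1] + [122.0000] = [123.0000]
BᵀPA = [-227.5000 -166.5000]
K = S⁻¹·BᵀPA = [-1.8496 -1.3537]
A−BK = [-0.3008 -0.2927; -0.6992 -0.7073]
AᵀP(A−BK) = [3.4675 2.5427; 2.5427 1.8659]
P' = Q + AᵀP(A−BK) = [8.4675 0.5427; 0.5427 5.8659]
tr(P') = 14.3333


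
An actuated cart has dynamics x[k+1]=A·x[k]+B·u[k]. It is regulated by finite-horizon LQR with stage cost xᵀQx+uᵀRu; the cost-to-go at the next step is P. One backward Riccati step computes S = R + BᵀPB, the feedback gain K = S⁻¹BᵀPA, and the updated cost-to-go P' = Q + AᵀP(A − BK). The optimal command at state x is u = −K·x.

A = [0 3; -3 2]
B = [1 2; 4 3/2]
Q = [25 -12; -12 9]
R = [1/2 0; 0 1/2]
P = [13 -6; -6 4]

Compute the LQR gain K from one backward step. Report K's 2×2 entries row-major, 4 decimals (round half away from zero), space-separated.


-0.9086 -0.0832 0.4565 1.5066

BᵀP = [-11.0000 10.0000; 17.0000 -6.0000]
S = R + BᵀPB = [1/2 0; 0 1/2] + [29.0000 -7.0000; -7.0000 25.0000] = [29.5000 -7.0000; -7.0000 25.5000]
BᵀPA = [-30.0000 -13.0000; 18.0000 39.0000]
K = S⁻¹·BᵀPA = [-0.9086 -0.0832; 0.4565 1.5066]
A−BK = [-0.0043 0.0700; -0.0501 0.0729]
AᵀP(A−BK) = [0.5247 0.3861; 0.3861 1.1621]
P' = Q + AᵀP(A−BK) = [25.5247 -11.6139; -11.6139 10.1621]
tr(P') = 35.6868


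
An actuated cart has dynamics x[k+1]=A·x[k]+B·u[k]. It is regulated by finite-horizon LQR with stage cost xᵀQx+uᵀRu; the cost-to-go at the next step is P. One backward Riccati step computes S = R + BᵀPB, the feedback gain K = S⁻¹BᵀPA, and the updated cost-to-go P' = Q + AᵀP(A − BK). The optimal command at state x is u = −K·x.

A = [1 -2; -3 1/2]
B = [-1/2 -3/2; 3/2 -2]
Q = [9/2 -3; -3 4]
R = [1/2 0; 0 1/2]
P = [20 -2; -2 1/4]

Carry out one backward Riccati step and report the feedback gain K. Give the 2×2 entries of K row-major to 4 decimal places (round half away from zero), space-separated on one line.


BᵀP = [-13.0000 1.3750; -26.0000 2.5000]
S = R + BᵀPB = [1/2 0; 0 1/2] + [8.5625 16.7500; 16.7500 34.0000] = [9.0625 16.7500; 16.7500 34.5000]
BᵀPA = [-17.1250 26.6875; -33.5000 53.2500]
K = S⁻¹·BᵀPA = [-0.9250 0.8968; -0.5219 1.1081]
A−BK = [-0.2454 0.1105; -2.6563 1.3710]
AᵀP(A−BK) = [0.9250 -0.8968; -0.8968 1.1241]
P' = Q + AᵀP(A−BK) = [5.4250 -3.8968; -3.8968 5.1241]
tr(P') = 10.5492

-0.9250 0.8968 -0.5219 1.1081


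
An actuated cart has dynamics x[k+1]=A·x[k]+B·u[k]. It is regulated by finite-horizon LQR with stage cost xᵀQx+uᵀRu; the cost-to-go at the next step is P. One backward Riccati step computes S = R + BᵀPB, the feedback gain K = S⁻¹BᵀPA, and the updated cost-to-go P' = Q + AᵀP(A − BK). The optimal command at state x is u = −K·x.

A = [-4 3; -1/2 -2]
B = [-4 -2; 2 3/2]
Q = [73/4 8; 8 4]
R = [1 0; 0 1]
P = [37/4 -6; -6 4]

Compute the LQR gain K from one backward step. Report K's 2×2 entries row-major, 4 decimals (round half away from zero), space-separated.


0.5591 -0.6110 0.2334 -0.3530

BᵀP = [-49.0000 32.0000; -27.5000 18.0000]
S = R + BᵀPB = [1 0; 0 1] + [260.0000 146.0000; 146.0000 82.0000] = [261.0000 146.0000; 146.0000 83.0000]
BᵀPA = [180.0000 -211.0000; 101.0000 -118.5000]
K = S⁻¹·BᵀPA = [0.5591 -0.6110; 0.2334 -0.3530]
A−BK = [-1.2968 -0.1499; -1.9683 -0.2486]
AᵀP(A−BK) = [0.7896 -0.3732; -0.3732 0.5058]
P' = Q + AᵀP(A−BK) = [19.0396 7.6268; 7.6268 4.5058]
tr(P') = 23.5454


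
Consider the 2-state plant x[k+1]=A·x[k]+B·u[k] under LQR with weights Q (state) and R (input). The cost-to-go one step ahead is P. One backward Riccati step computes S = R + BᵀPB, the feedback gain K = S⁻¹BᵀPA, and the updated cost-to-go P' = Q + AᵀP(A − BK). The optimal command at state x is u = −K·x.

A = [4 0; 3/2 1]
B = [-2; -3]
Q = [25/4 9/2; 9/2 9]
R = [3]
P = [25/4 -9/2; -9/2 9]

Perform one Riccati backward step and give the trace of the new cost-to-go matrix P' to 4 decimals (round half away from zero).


BᵀP = [1.0000 -18.0000]
S = R + BᵀPB = [3] + [52.0000] = [55.0000]
BᵀPA = [-23.0000 -18.0000]
K = S⁻¹·BᵀPA = [-0.4182 -0.3273]
A−BK = [3.1636 -0.6545; 0.2455 0.0182]
AᵀP(A−BK) = [56.6318 -12.0273; -12.0273 3.1091]
P' = Q + AᵀP(A−BK) = [62.8818 -7.5273; -7.5273 12.1091]
tr(P') = 74.9909

74.9909


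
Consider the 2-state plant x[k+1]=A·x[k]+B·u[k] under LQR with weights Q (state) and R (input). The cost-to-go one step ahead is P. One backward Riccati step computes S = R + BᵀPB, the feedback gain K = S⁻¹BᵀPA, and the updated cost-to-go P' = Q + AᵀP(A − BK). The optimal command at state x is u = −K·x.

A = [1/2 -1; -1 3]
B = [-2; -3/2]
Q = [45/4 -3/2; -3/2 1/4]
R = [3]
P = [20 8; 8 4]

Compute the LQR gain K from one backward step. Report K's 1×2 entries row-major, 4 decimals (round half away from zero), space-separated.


-0.0286 -0.1000

BᵀP = [-52.0000 -22.0000]
S = R + BᵀPB = [3] + [137.0000] = [140.0000]
BᵀPA = [-4.0000 -14.0000]
K = S⁻¹·BᵀPA = [-0.0286 -0.1000]
A−BK = [0.4429 -1.2000; -1.0429 2.8500]
AᵀP(A−BK) = [0.8857 -2.4000; -2.4000 6.6000]
P' = Q + AᵀP(A−BK) = [12.1357 -3.9000; -3.9000 6.8500]
tr(P') = 18.9857


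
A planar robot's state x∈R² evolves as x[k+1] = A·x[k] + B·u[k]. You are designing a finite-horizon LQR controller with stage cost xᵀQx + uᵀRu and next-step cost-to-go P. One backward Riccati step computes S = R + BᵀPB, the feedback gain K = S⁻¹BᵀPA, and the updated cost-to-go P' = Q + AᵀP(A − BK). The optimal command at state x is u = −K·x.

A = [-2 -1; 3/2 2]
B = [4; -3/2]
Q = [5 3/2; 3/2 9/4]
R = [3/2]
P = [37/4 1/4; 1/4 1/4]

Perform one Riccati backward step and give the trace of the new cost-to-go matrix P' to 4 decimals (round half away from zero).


BᵀP = [36.6250 0.6250]
S = R + BᵀPB = [3/2] + [145.5625] = [147.0625]
BᵀPA = [-72.3125 -35.3750]
K = S⁻¹·BᵀPA = [-0.4917 -0.2405]
A−BK = [-0.0331 -0.0378; 0.7624 1.6392]
AᵀP(A−BK) = [0.5055 0.4807; 0.4807 0.7408]
P' = Q + AᵀP(A−BK) = [5.5055 1.9807; 1.9807 2.9908]
tr(P') = 8.4963

8.4963


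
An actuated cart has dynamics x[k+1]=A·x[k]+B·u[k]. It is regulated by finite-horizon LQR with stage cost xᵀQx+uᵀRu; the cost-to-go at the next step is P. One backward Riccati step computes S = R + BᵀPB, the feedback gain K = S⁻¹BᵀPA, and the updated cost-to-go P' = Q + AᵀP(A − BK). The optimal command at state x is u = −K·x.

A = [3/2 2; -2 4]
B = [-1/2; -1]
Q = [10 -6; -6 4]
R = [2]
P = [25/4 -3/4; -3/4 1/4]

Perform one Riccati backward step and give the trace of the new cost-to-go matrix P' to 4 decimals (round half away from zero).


BᵀP = [-2.3750 0.1250]
S = R + BᵀPB = [2] + [1.0625] = [3.0625]
BᵀPA = [-3.8125 -4.2500]
K = S⁻¹·BᵀPA = [-1.2449 -1.3878]
A−BK = [0.8776 1.3061; -3.2449 2.6122]
AᵀP(A−BK) = [14.8163 9.9592; 9.9592 11.1020]
P' = Q + AᵀP(A−BK) = [24.8163 3.9592; 3.9592 15.1020]
tr(P') = 39.9184

39.9184


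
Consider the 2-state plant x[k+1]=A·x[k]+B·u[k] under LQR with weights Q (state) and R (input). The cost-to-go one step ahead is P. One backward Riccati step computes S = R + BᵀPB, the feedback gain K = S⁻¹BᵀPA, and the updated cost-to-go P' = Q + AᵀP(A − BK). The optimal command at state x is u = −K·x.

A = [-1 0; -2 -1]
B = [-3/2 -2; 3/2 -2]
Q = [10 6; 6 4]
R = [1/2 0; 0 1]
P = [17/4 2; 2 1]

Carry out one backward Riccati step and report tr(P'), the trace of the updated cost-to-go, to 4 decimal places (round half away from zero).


BᵀP = [-3.3750 -1.5000; -12.5000 -6.0000]
S = R + BᵀPB = [1/2 0; 0 1] + [2.8125 9.7500; 9.7500 37.0000] = [3.3125 9.7500; 9.7500 38.0000]
BᵀPA = [6.3750 1.5000; 24.5000 6.0000]
K = S⁻¹·BᵀPA = [0.1095 -0.0487; 0.6166 0.1704]
A−BK = [0.3976 0.2677; -0.9310 -0.5862]
AᵀP(A−BK) = [0.4442 0.1359; 0.1359 0.0507]
P' = Q + AᵀP(A−BK) = [10.4442 6.1359; 6.1359 4.0507]
tr(P') = 14.4949

14.4949


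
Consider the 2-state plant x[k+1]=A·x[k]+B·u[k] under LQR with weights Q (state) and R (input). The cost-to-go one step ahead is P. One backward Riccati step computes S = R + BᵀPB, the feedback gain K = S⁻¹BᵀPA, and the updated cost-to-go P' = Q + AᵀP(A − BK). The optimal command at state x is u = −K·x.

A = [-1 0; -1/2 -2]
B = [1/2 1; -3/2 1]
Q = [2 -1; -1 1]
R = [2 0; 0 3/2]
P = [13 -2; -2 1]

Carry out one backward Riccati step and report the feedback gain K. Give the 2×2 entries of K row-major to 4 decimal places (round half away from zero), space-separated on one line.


BᵀP = [9.5000 -2.5000; 11.0000 -1.0000]
S = R + BᵀPB = [2 0; 0 3/2] + [8.5000 7.0000; 7.0000 10.0000] = [10.5000 7.0000; 7.0000 11.5000]
BᵀPA = [-8.2500 5.0000; -10.5000 2.0000]
K = S⁻¹·BᵀPA = [-0.2979 0.6063; -0.7317 -0.1951]
A−BK = [-0.1193 -0.1080; -0.2152 -0.8955]
AᵀP(A−BK) = [1.1093 -0.0470; -0.0470 1.3589]
P' = Q + AᵀP(A−BK) = [3.1093 -1.0470; -1.0470 2.3589]
tr(P') = 5.4682

-0.2979 0.6063 -0.7317 -0.1951


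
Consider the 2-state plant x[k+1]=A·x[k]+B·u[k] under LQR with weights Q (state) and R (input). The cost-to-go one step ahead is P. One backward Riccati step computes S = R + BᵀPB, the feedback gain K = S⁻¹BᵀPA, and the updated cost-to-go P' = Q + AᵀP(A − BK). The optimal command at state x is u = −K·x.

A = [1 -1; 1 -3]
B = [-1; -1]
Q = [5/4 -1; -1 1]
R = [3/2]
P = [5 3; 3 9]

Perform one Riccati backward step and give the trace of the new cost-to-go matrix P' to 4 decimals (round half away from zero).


BᵀP = [-8.0000 -12.0000]
S = R + BᵀPB = [3/2] + [20.0000] = [21.5000]
BᵀPA = [-20.0000 44.0000]
K = S⁻¹·BᵀPA = [-0.9302 2.0465]
A−BK = [0.0698 1.0465; 0.0698 -0.9535]
AᵀP(A−BK) = [1.3953 -3.0698; -3.0698 13.9535]
P' = Q + AᵀP(A−BK) = [2.6453 -4.0698; -4.0698 14.9535]
tr(P') = 17.5988

17.5988


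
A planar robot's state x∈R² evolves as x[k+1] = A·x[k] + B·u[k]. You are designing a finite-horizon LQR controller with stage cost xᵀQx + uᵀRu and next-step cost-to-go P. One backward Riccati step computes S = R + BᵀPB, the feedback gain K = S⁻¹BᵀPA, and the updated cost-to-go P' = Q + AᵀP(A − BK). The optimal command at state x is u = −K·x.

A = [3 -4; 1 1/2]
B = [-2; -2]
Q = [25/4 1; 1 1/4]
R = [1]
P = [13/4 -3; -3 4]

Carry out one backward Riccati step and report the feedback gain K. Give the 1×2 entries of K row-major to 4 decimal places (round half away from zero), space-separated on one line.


-0.5833 0.1667

BᵀP = [-0.5000 -2.0000]
S = R + BᵀPB = [1] + [5.0000] = [6.0000]
BᵀPA = [-3.5000 1.0000]
K = S⁻¹·BᵀPA = [-0.5833 0.1667]
A−BK = [1.8333 -3.6667; -0.1667 0.8333]
AᵀP(A−BK) = [13.2083 -28.9167; -28.9167 64.8333]
P' = Q + AᵀP(A−BK) = [19.4583 -27.9167; -27.9167 65.0833]
tr(P') = 84.5417


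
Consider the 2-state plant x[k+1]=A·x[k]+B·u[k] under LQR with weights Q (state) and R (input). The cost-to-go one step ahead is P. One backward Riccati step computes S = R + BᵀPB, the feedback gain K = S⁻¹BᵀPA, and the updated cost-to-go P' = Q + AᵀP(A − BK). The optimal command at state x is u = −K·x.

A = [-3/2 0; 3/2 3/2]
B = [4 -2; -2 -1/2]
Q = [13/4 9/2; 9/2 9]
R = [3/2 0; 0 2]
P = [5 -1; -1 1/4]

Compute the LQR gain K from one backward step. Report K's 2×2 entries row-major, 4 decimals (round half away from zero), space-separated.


BᵀP = [22.0000 -4.5000; -9.5000 1.8750]
S = R + BᵀPB = [3/2 0; 0 2] + [97.0000 -41.7500; -41.7500 18.0625] = [98.5000 -41.7500; -41.7500 20.0625]
BᵀPA = [-39.7500 -6.7500; 17.0625 2.8125]
K = S⁻¹·BᵀPA = [-0.3652 -0.0772; 0.0905 -0.0205]
A−BK = [0.1418 0.2679; 0.8149 1.3353]
AᵀP(A−BK) = [0.2519 0.0929; 0.0929 0.0989]
P' = Q + AᵀP(A−BK) = [3.5019 4.5929; 4.5929 9.0989]
tr(P') = 12.6008

-0.3652 -0.0772 0.0905 -0.0205


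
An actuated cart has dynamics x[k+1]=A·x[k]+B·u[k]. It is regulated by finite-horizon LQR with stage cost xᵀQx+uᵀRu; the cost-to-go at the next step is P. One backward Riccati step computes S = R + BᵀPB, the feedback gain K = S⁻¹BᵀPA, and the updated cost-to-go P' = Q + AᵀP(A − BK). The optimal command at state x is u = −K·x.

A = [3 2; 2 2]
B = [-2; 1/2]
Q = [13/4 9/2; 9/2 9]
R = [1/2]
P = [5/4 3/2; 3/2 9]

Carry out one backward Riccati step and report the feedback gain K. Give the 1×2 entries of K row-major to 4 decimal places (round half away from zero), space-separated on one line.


BᵀP = [-1.7500 1.5000]
S = R + BᵀPB = [1/2] + [4.2500] = [4.7500]
BᵀPA = [-2.2500 -0.5000]
K = S⁻¹·BᵀPA = [-0.4737 -0.1053]
A−BK = [2.0526 1.7895; 2.2368 2.0526]
AᵀP(A−BK) = [64.1842 58.2632; 58.2632 52.9474]
P' = Q + AᵀP(A−BK) = [67.4342 62.7632; 62.7632 61.9474]
tr(P') = 129.3816

-0.4737 -0.1053


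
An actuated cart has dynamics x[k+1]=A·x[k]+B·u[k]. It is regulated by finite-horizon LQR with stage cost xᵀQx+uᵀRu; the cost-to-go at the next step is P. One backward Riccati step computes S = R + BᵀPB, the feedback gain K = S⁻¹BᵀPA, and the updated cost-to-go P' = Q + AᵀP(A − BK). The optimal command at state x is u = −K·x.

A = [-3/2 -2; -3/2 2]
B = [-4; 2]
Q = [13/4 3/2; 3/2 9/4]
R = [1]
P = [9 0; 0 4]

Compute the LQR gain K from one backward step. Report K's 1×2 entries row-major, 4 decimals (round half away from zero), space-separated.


0.2609 0.5466

BᵀP = [-36.0000 8.0000]
S = R + BᵀPB = [1] + [160.0000] = [161.0000]
BᵀPA = [42.0000 88.0000]
K = S⁻¹·BᵀPA = [0.2609 0.5466]
A−BK = [-0.4565 0.1863; -2.0217 0.9068]
AᵀP(A−BK) = [18.2935 -7.9565; -7.9565 3.9006]
P' = Q + AᵀP(A−BK) = [21.5435 -6.4565; -6.4565 6.1506]
tr(P') = 27.6941


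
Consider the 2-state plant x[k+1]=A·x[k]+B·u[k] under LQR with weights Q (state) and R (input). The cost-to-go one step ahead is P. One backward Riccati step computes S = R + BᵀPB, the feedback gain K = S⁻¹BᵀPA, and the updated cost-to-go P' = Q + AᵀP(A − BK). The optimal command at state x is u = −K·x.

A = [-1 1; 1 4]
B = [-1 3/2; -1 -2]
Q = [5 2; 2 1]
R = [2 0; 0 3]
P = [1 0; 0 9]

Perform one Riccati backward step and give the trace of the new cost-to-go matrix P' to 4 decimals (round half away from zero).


16.9428

BᵀP = [-1.0000 -9.0000; 1.5000 -18.0000]
S = R + BᵀPB = [2 0; 0 3] + [10.0000 16.5000; 16.5000 38.2500] = [12.0000 16.5000; 16.5000 41.2500]
BᵀPA = [-8.0000 -37.0000; -19.5000 -70.5000]
K = S⁻¹·BᵀPA = [-0.0370 -1.6296; -0.4579 -1.0572]
A−BK = [-0.3502 0.9562; 0.0471 0.2559]
AᵀP(A−BK) = [0.7744 1.3468; 1.3468 10.1684]
P' = Q + AᵀP(A−BK) = [5.7744 3.3468; 3.3468 11.1684]
tr(P') = 16.9428


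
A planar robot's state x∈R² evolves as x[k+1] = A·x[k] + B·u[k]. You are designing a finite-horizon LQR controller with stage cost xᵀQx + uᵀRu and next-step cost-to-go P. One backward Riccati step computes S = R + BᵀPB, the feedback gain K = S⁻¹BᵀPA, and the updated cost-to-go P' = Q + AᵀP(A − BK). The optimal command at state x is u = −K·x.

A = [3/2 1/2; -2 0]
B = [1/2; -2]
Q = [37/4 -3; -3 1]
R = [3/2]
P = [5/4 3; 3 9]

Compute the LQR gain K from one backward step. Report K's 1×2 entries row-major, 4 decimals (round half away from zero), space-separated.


0.7839 -0.0845

BᵀP = [-5.3750 -16.5000]
S = R + BᵀPB = [3/2] + [30.3125] = [31.8125]
BᵀPA = [24.9375 -2.6875]
K = S⁻¹·BᵀPA = [0.7839 -0.0845]
A−BK = [1.1081 0.5422; -0.4322 -0.1690]
AᵀP(A−BK) = [1.2642 0.0442; 0.0442 0.0855]
P' = Q + AᵀP(A−BK) = [10.5142 -2.9558; -2.9558 1.0855]
tr(P') = 11.5997


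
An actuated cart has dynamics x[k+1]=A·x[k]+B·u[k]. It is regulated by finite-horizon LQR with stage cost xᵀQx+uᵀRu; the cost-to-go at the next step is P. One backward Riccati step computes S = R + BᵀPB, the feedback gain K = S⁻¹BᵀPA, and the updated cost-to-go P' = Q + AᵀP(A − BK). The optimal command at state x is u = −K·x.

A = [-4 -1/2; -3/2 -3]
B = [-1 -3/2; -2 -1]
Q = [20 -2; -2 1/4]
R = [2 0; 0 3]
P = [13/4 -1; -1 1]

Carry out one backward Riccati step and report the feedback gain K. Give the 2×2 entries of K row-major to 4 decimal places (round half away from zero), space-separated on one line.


BᵀP = [-1.2500 -1.0000; -3.8750 0.5000]
S = R + BᵀPB = [2 0; 0 3] + [3.2500 2.8750; 2.8750 5.3125] = [5.2500 2.8750; 2.8750 8.3125]
BᵀPA = [6.5000 3.6250; 14.7500 0.4375]
K = S⁻¹·BᵀPA = [0.3286 0.8163; 1.6608 -0.2297]
A−BK = [-1.1802 -0.0283; 0.8180 -1.5972]
AᵀP(A−BK) = [15.6175 -3.6678; -3.6678 3.9541]
P' = Q + AᵀP(A−BK) = [35.6175 -5.6678; -5.6678 4.2041]
tr(P') = 39.8216

0.3286 0.8163 1.6608 -0.2297


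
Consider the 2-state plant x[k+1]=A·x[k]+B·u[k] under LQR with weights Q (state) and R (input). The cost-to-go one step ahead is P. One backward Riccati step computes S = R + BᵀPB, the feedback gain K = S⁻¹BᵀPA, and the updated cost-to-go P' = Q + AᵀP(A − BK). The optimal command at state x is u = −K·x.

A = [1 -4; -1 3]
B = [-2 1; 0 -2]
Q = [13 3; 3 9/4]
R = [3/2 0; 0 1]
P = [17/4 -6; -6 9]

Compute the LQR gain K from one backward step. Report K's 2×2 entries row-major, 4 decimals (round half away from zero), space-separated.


BᵀP = [-8.5000 12.0000; 16.2500 -24.0000]
S = R + BᵀPB = [3/2 0; 0 1] + [17.0000 -32.5000; -32.5000 64.2500] = [18.5000 -32.5000; -32.5000 65.2500]
BᵀPA = [-20.5000 70.0000; 40.2500 -137.0000]
K = S⁻¹·BᵀPA = [-0.1955 0.7622; 0.5195 -1.7200]
A−BK = [0.0895 -0.7556; 0.0389 -0.4399]
AᵀP(A−BK) = [0.3331 -1.1458; -1.1458 4.0091]
P' = Q + AᵀP(A−BK) = [13.3331 1.8542; 1.8542 6.2591]
tr(P') = 19.5922

-0.1955 0.7622 0.5195 -1.7200


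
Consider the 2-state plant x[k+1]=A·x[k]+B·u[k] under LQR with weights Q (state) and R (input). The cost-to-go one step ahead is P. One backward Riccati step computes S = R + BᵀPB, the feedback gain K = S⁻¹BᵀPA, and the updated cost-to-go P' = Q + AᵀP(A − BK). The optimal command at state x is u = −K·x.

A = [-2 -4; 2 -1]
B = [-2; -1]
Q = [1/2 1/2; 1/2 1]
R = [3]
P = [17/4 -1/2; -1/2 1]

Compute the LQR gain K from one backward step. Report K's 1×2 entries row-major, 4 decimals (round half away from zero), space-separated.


0.8421 1.6842

BᵀP = [-8.0000 0.0000]
S = R + BᵀPB = [3] + [16.0000] = [19.0000]
BᵀPA = [16.0000 32.0000]
K = S⁻¹·BᵀPA = [0.8421 1.6842]
A−BK = [-0.3158 -0.6316; 2.8421 0.6842]
AᵀP(A−BK) = [11.5263 8.0526; 8.0526 11.1053]
P' = Q + AᵀP(A−BK) = [12.0263 8.5526; 8.5526 12.1053]
tr(P') = 24.1316


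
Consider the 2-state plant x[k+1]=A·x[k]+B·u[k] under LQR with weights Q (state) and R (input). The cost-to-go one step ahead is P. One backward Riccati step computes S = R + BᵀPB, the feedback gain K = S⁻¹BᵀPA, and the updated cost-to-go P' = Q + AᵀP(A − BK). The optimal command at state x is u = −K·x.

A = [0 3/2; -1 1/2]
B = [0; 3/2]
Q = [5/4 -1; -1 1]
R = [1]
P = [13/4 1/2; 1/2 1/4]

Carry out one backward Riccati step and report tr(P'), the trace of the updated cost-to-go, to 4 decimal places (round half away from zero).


9.4325

BᵀP = [0.7500 0.3750]
S = R + BᵀPB = [1] + [0.5625] = [1.5625]
BᵀPA = [-0.3750 1.3125]
K = S⁻¹·BᵀPA = [-0.2400 0.8400]
A−BK = [0.0000 1.5000; -0.6400 -0.7600]
AᵀP(A−BK) = [0.1600 -0.5600; -0.5600 7.0225]
P' = Q + AᵀP(A−BK) = [1.4100 -1.5600; -1.5600 8.0225]
tr(P') = 9.4325


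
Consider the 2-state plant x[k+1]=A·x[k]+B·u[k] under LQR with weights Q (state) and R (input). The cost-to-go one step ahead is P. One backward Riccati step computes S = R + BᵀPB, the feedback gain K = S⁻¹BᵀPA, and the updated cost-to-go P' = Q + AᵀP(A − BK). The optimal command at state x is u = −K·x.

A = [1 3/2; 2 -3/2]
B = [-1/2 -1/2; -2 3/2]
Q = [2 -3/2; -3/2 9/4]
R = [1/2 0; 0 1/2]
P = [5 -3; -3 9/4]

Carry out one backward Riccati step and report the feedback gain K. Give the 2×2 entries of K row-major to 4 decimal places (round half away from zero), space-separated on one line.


BᵀP = [3.5000 -3.0000; -7.0000 4.8750]
S = R + BᵀPB = [1/2 0; 0 1/2] + [4.2500 -6.2500; -6.2500 10.8125] = [4.7500 -6.2500; -6.2500 11.3125]
BᵀPA = [-2.5000 9.7500; 2.7500 -17.8125]
K = S⁻¹·BᵀPA = [-0.7561 -0.0703; -0.1747 -1.6134]
A−BK = [0.5346 0.6581; 0.7497 0.7796]
AᵀP(A−BK) = [0.5900 0.5112; 0.5112 1.7588]
P' = Q + AᵀP(A−BK) = [2.5900 -0.9888; -0.9888 4.0088]
tr(P') = 6.5988

-0.7561 -0.0703 -0.1747 -1.6134


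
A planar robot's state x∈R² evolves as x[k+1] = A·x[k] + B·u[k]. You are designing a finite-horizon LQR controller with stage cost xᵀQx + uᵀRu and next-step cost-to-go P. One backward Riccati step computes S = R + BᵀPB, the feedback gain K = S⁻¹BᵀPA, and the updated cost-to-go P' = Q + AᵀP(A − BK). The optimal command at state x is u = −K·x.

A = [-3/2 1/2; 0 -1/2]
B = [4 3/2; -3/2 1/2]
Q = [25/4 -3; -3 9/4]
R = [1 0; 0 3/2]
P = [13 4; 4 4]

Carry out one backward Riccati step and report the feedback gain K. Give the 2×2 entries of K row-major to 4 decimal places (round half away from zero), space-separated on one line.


-0.2318 0.1912 -0.3999 -0.1960

BᵀP = [46.0000 10.0000; 21.5000 8.0000]
S = R + BᵀPB = [1 0; 0 3/2] + [169.0000 74.0000; 74.0000 36.2500] = [170.0000 74.0000; 74.0000 37.7500]
BᵀPA = [-69.0000 18.0000; -32.2500 6.7500]
K = S⁻¹·BᵀPA = [-0.2318 0.1912; -0.3999 -0.1960]
A−BK = [0.0271 0.0292; -0.1478 -0.1152]
AᵀP(A−BK) = [0.3585 0.1219; 0.1219 0.1314]
P' = Q + AᵀP(A−BK) = [6.6085 -2.8781; -2.8781 2.3814]
tr(P') = 8.9899


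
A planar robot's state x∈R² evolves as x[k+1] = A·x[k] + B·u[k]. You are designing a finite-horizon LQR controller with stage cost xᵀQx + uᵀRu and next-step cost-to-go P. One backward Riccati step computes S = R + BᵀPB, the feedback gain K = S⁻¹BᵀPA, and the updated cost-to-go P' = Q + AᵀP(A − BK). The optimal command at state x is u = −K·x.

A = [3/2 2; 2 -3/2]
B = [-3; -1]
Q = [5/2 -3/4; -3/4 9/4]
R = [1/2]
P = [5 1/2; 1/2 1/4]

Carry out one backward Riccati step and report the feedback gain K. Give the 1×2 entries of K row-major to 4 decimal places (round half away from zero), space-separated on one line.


BᵀP = [-15.5000 -1.7500]
S = R + BᵀPB = [1/2] + [48.2500] = [48.7500]
BᵀPA = [-26.7500 -28.3750]
K = S⁻¹·BᵀPA = [-0.5487 -0.5821]
A−BK = [-0.1462 0.2538; 1.4513 -2.0821]
AᵀP(A−BK) = [0.5718 -0.4449; -0.4449 1.0468]
P' = Q + AᵀP(A−BK) = [3.0718 -1.1949; -1.1949 3.2968]
tr(P') = 6.3686

-0.5487 -0.5821


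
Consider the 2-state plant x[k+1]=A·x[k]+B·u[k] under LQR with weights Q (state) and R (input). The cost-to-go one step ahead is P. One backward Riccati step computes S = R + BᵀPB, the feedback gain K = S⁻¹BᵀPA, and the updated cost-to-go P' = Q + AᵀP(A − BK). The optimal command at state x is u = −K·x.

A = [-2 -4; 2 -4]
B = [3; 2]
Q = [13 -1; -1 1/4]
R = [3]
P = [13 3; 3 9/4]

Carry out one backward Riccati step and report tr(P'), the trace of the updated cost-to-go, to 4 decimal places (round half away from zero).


34.3409

BᵀP = [45.0000 13.5000]
S = R + BᵀPB = [3] + [162.0000] = [165.0000]
BᵀPA = [-63.0000 -234.0000]
K = S⁻¹·BᵀPA = [-0.3818 -1.4182]
A−BK = [-0.8545 0.2545; 2.7636 -1.1636]
AᵀP(A−BK) = [12.9455 -3.3455; -3.3455 8.1455]
P' = Q + AᵀP(A−BK) = [25.9455 -4.3455; -4.3455 8.3955]
tr(P') = 34.3409


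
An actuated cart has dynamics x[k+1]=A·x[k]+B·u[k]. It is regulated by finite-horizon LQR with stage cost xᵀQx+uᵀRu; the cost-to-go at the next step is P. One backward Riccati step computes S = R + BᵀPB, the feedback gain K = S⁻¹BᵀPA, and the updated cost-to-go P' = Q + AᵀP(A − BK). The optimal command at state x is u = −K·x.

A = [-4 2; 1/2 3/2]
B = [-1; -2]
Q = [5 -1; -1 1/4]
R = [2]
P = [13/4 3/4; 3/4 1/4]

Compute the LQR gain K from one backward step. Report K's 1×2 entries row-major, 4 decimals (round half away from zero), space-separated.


1.9865 -1.2297

BᵀP = [-4.7500 -1.2500]
S = R + BᵀPB = [2] + [7.2500] = [9.2500]
BᵀPA = [18.3750 -11.3750]
K = S⁻¹·BᵀPA = [1.9865 -1.2297]
A−BK = [-2.0135 0.7703; 4.4730 -0.9595]
AᵀP(A−BK) = [12.5608 -6.9662; -6.9662 4.0743]
P' = Q + AᵀP(A−BK) = [17.5608 -7.9662; -7.9662 4.3243]
tr(P') = 21.8851


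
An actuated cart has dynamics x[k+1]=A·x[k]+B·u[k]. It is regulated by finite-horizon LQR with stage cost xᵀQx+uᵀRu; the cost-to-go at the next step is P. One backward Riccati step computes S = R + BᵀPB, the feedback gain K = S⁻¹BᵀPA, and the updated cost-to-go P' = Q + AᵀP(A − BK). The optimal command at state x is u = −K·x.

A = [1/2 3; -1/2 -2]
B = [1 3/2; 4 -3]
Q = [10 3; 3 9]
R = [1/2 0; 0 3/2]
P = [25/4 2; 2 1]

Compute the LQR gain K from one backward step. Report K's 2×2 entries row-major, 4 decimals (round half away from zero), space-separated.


0.0880 0.6901 0.2119 1.1880

BᵀP = [14.2500 6.0000; 3.3750 0.0000]
S = R + BᵀPB = [1/2 0; 0 3/2] + [38.2500 3.3750; 3.3750 5.0625] = [38.7500 3.3750; 3.3750 6.5625]
BᵀPA = [4.1250 30.7500; 1.6875 10.1250]
K = S⁻¹·BᵀPA = [0.0880 0.6901; 0.2119 1.1880]
A−BK = [0.0942 0.5280; -0.2163 -1.1964]
AᵀP(A−BK) = [0.0920 0.5237; 0.5237 3.0019]
P' = Q + AᵀP(A−BK) = [10.0920 3.5237; 3.5237 12.0019]
tr(P') = 22.0939


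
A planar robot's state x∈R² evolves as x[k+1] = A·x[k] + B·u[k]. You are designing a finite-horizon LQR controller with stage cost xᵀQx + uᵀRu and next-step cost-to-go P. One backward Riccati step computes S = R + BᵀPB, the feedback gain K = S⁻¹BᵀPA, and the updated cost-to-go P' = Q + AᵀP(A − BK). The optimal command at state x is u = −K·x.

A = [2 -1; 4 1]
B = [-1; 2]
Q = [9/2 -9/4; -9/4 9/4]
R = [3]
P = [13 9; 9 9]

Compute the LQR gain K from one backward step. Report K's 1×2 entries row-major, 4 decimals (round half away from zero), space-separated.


2.8750 0.2500

BᵀP = [5.0000 9.0000]
S = R + BᵀPB = [3] + [13.0000] = [16.0000]
BᵀPA = [46.0000 4.0000]
K = S⁻¹·BᵀPA = [2.8750 0.2500]
A−BK = [4.8750 -0.7500; -1.7500 0.5000]
AᵀP(A−BK) = [207.7500 -19.5000; -19.5000 3.0000]
P' = Q + AᵀP(A−BK) = [212.2500 -21.7500; -21.7500 5.2500]
tr(P') = 217.5000


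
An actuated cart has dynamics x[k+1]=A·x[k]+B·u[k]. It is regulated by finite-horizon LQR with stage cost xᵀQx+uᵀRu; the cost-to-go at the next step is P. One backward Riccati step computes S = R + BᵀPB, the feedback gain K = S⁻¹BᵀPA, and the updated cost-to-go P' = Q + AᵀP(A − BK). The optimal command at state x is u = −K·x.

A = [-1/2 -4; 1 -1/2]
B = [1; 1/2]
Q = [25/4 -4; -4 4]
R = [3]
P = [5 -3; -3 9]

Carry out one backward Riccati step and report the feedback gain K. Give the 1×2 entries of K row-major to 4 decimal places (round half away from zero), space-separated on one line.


BᵀP = [3.5000 1.5000]
S = R + BᵀPB = [3] + [4.2500] = [7.2500]
BᵀPA = [-0.2500 -14.7500]
K = S⁻¹·BᵀPA = [-0.0345 -2.0345]
A−BK = [-0.4655 -1.9655; 1.0172 0.5172]
AᵀP(A−BK) = [13.2414 16.2414; 16.2414 40.2414]
P' = Q + AᵀP(A−BK) = [19.4914 12.2414; 12.2414 44.2414]
tr(P') = 63.7328

-0.0345 -2.0345


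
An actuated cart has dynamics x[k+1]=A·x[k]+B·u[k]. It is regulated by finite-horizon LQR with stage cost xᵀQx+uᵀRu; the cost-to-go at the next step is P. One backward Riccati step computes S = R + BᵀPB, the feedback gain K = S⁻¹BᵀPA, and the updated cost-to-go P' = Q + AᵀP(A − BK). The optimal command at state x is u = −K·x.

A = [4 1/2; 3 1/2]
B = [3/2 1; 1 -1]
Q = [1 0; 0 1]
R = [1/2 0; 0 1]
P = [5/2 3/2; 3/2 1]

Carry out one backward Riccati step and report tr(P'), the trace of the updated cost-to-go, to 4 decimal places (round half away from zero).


BᵀP = [5.2500 3.2500; 1.0000 0.5000]
S = R + BᵀPB = [1/2 0; 0 1] + [11.1250 2.0000; 2.0000 0.5000] = [11.6250 2.0000; 2.0000 1.5000]
BᵀPA = [30.7500 4.2500; 5.5000 0.7500]
K = S⁻¹·BᵀPA = [2.6140 0.3628; 0.1814 0.0163]
A−BK = [-0.1023 -0.0605; 0.5674 0.1535]
AᵀP(A−BK) = [3.6233 0.5047; 0.5047 0.0709]
P' = Q + AᵀP(A−BK) = [4.6233 0.5047; 0.5047 1.0709]
tr(P') = 5.6942

5.6942


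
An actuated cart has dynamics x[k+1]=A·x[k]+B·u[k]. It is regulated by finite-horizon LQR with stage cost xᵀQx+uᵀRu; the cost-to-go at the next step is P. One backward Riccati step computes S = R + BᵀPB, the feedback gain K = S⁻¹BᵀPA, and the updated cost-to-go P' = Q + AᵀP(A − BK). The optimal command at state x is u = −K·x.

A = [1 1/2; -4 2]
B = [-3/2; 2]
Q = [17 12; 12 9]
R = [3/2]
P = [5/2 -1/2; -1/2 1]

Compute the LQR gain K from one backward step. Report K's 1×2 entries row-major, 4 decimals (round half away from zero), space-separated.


-1.1150 0.2212

BᵀP = [-4.7500 2.7500]
S = R + BᵀPB = [3/2] + [12.6250] = [14.1250]
BᵀPA = [-15.7500 3.1250]
K = S⁻¹·BᵀPA = [-1.1150 0.2212]
A−BK = [-0.6726 0.8319; -1.7699 1.5575]
AᵀP(A−BK) = [4.9381 -3.2655; -3.2655 2.9336]
P' = Q + AᵀP(A−BK) = [21.9381 8.7345; 8.7345 11.9336]
tr(P') = 33.8717


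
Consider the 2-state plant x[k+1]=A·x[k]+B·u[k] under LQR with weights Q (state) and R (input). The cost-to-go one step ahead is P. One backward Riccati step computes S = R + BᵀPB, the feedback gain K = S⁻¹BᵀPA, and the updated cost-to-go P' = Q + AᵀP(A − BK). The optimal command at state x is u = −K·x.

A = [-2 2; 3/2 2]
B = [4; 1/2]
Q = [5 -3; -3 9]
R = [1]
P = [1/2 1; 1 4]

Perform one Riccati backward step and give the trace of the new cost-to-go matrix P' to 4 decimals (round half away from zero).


BᵀP = [2.5000 6.0000]
S = R + BᵀPB = [1] + [13.0000] = [14.0000]
BᵀPA = [4.0000 17.0000]
K = S⁻¹·BᵀPA = [0.2857 1.2143]
A−BK = [-3.1429 -2.8571; 1.3571 1.3929]
AᵀP(A−BK) = [3.8571 4.1429; 4.1429 5.3571]
P' = Q + AᵀP(A−BK) = [8.8571 1.1429; 1.1429 14.3571]
tr(P') = 23.2143

23.2143


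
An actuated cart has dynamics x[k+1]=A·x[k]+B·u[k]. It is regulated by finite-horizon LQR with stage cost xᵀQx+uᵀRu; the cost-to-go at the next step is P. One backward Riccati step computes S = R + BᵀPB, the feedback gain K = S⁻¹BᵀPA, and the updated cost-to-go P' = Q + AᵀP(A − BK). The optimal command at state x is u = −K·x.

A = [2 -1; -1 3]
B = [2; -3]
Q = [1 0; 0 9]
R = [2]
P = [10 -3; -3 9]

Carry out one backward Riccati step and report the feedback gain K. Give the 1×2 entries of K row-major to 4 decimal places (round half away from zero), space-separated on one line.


0.5723 -0.8050

BᵀP = [29.0000 -33.0000]
S = R + BᵀPB = [2] + [157.0000] = [159.0000]
BᵀPA = [91.0000 -128.0000]
K = S⁻¹·BᵀPA = [0.5723 -0.8050]
A−BK = [0.8553 0.6101; 0.7170 0.5849]
AᵀP(A−BK) = [8.9182 5.2579; 5.2579 5.9560]
P' = Q + AᵀP(A−BK) = [9.9182 5.2579; 5.2579 14.9560]
tr(P') = 24.8742


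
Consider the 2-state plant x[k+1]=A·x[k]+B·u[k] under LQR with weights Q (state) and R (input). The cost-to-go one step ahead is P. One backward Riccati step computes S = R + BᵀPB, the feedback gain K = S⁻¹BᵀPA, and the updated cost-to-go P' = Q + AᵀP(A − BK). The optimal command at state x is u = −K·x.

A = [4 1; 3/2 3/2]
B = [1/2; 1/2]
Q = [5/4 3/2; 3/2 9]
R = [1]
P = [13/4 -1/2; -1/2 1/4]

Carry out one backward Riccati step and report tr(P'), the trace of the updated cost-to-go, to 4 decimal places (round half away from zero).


40.8894

BᵀP = [1.3750 -0.1250]
S = R + BᵀPB = [1] + [0.6250] = [1.6250]
BᵀPA = [5.3125 1.1875]
K = S⁻¹·BᵀPA = [3.2692 0.7308]
A−BK = [2.3654 0.6346; -0.1346 1.1346]
AᵀP(A−BK) = [29.1947 5.9303; 5.9303 1.4447]
P' = Q + AᵀP(A−BK) = [30.4447 7.4303; 7.4303 10.4447]
tr(P') = 40.8894
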